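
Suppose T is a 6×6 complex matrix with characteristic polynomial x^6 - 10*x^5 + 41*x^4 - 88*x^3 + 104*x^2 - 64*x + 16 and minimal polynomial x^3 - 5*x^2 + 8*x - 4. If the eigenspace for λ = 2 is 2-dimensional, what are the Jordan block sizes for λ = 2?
Block sizes for λ = 2: [2, 2]

Step 1 — from the characteristic polynomial, algebraic multiplicity of λ = 2 is 4. From dim ker(T − (2)·I) = 2, there are exactly 2 Jordan blocks for λ = 2.
Step 2 — from the minimal polynomial, the factor (x − 2)^2 tells us the largest block for λ = 2 has size 2.
Step 3 — with total size 4, 2 blocks, and largest block 2, the block sizes (in nonincreasing order) are [2, 2].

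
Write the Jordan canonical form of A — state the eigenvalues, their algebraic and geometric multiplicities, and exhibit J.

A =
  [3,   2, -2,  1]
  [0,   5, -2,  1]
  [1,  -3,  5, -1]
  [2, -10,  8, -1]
J_2(3) ⊕ J_2(3)

The characteristic polynomial is
  det(x·I − A) = x^4 - 12*x^3 + 54*x^2 - 108*x + 81 = (x - 3)^4

Eigenvalues and multiplicities (the geometric multiplicity of λ is n − rank(A − λI), which equals the number of Jordan blocks for λ):
  λ = 3: algebraic multiplicity = 4, geometric multiplicity = 2

Determining the block sizes for each eigenvalue:
  λ = 3: with am = 4 and gm = 2, the partition is not yet determined (e.g. several partitions of 4 into 2 parts exist). Let N = A − (3)·I. Computing rank(N^1) = 2, rank(N^2) = 0; the number of blocks of size ≥ j is rank(N^{j−1}) − rank(N^j), giving [2, 2]. So we have 2 block(s) of size 2 → block sizes [2, 2]

Assembling the blocks gives a Jordan form
J =
  [3, 1, 0, 0]
  [0, 3, 0, 0]
  [0, 0, 3, 1]
  [0, 0, 0, 3]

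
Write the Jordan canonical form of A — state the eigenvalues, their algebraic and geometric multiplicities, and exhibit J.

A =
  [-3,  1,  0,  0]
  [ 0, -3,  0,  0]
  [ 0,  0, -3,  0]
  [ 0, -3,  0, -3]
J_2(-3) ⊕ J_1(-3) ⊕ J_1(-3)

The characteristic polynomial is
  det(x·I − A) = x^4 + 12*x^3 + 54*x^2 + 108*x + 81 = (x + 3)^4

Eigenvalues and multiplicities (the geometric multiplicity of λ is n − rank(A − λI), which equals the number of Jordan blocks for λ):
  λ = -3: algebraic multiplicity = 4, geometric multiplicity = 3

Determining the block sizes for each eigenvalue:
  λ = -3: 3 blocks summing to 4 forces exactly one block of size 2 and the rest size 1 → block sizes [2, 1, 1]

Assembling the blocks gives a Jordan form
J =
  [-3,  1,  0,  0]
  [ 0, -3,  0,  0]
  [ 0,  0, -3,  0]
  [ 0,  0,  0, -3]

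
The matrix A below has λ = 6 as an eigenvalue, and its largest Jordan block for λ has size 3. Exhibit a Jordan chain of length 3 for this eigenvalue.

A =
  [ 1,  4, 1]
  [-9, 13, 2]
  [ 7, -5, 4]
A Jordan chain for λ = 6 of length 3:
v_1 = (-4, -4, -4)ᵀ
v_2 = (-5, -9, 7)ᵀ
v_3 = (1, 0, 0)ᵀ

Let N = A − (6)·I. We want v_3 with N^3 v_3 = 0 but N^2 v_3 ≠ 0; then v_{j-1} := N · v_j for j = 3, …, 2.

Pick v_3 = (1, 0, 0)ᵀ.
Then v_2 = N · v_3 = (-5, -9, 7)ᵀ.
Then v_1 = N · v_2 = (-4, -4, -4)ᵀ.

Sanity check: (A − (6)·I) v_1 = (0, 0, 0)ᵀ = 0. ✓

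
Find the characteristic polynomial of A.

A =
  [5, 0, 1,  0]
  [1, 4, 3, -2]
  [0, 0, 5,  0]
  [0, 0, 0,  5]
x^4 - 19*x^3 + 135*x^2 - 425*x + 500

Expanding det(x·I − A) (e.g. by cofactor expansion or by noting that A is similar to its Jordan form J, which has the same characteristic polynomial as A) gives
  χ_A(x) = x^4 - 19*x^3 + 135*x^2 - 425*x + 500
which factors as (x - 5)^3*(x - 4). The eigenvalues (with algebraic multiplicities) are λ = 4 with multiplicity 1, λ = 5 with multiplicity 3.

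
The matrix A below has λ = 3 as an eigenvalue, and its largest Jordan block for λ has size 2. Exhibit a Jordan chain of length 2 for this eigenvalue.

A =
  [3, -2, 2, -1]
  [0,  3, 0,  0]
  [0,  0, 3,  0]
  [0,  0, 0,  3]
A Jordan chain for λ = 3 of length 2:
v_1 = (-2, 0, 0, 0)ᵀ
v_2 = (0, 1, 0, 0)ᵀ

Let N = A − (3)·I. We want v_2 with N^2 v_2 = 0 but N^1 v_2 ≠ 0; then v_{j-1} := N · v_j for j = 2, …, 2.

Pick v_2 = (0, 1, 0, 0)ᵀ.
Then v_1 = N · v_2 = (-2, 0, 0, 0)ᵀ.

Sanity check: (A − (3)·I) v_1 = (0, 0, 0, 0)ᵀ = 0. ✓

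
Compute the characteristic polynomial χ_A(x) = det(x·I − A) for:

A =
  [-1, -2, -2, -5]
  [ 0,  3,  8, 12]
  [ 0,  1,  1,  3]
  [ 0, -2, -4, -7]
x^4 + 4*x^3 + 6*x^2 + 4*x + 1

Expanding det(x·I − A) (e.g. by cofactor expansion or by noting that A is similar to its Jordan form J, which has the same characteristic polynomial as A) gives
  χ_A(x) = x^4 + 4*x^3 + 6*x^2 + 4*x + 1
which factors as (x + 1)^4. The eigenvalues (with algebraic multiplicities) are λ = -1 with multiplicity 4.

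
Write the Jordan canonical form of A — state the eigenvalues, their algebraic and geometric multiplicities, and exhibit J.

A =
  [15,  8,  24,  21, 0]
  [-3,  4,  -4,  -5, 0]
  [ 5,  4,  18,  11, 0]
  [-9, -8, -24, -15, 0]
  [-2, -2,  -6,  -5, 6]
J_1(4) ⊕ J_3(6) ⊕ J_1(6)

The characteristic polynomial is
  det(x·I − A) = x^5 - 28*x^4 + 312*x^3 - 1728*x^2 + 4752*x - 5184 = (x - 6)^4*(x - 4)

Eigenvalues and multiplicities (the geometric multiplicity of λ is n − rank(A − λI), which equals the number of Jordan blocks for λ):
  λ = 4: algebraic multiplicity = 1, geometric multiplicity = 1
  λ = 6: algebraic multiplicity = 4, geometric multiplicity = 2

Determining the block sizes for each eigenvalue:
  λ = 4: one block (gm = 1), so the single block has size am = 1 → block sizes [1]
  λ = 6: with am = 4 and gm = 2, the partition is not yet determined (e.g. several partitions of 4 into 2 parts exist). Let N = A − (6)·I. Computing rank(N^1) = 3, rank(N^2) = 2, rank(N^3) = 1; the number of blocks of size ≥ j is rank(N^{j−1}) − rank(N^j), giving [2, 1, 1]. So we have 1 block(s) of size 3, 1 block(s) of size 1 → block sizes [3, 1]

Assembling the blocks gives a Jordan form
J =
  [4, 0, 0, 0, 0]
  [0, 6, 1, 0, 0]
  [0, 0, 6, 1, 0]
  [0, 0, 0, 6, 0]
  [0, 0, 0, 0, 6]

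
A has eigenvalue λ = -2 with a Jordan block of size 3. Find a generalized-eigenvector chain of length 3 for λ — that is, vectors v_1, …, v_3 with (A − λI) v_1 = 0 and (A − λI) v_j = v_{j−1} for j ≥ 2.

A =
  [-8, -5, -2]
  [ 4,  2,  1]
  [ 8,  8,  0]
A Jordan chain for λ = -2 of length 3:
v_1 = (-6, 4, 8)ᵀ
v_2 = (-5, 4, 8)ᵀ
v_3 = (0, 1, 0)ᵀ

Let N = A − (-2)·I. We want v_3 with N^3 v_3 = 0 but N^2 v_3 ≠ 0; then v_{j-1} := N · v_j for j = 3, …, 2.

Pick v_3 = (0, 1, 0)ᵀ.
Then v_2 = N · v_3 = (-5, 4, 8)ᵀ.
Then v_1 = N · v_2 = (-6, 4, 8)ᵀ.

Sanity check: (A − (-2)·I) v_1 = (0, 0, 0)ᵀ = 0. ✓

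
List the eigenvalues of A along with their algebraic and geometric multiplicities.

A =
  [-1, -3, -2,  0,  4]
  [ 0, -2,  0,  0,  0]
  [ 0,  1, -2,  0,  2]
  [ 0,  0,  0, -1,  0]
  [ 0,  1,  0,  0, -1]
λ = -2: alg = 2, geom = 1; λ = -1: alg = 3, geom = 3

Step 1 — factor the characteristic polynomial to read off the algebraic multiplicities:
  χ_A(x) = (x + 1)^3*(x + 2)^2

Step 2 — compute geometric multiplicities via the rank-nullity identity g(λ) = n − rank(A − λI):
  rank(A − (-2)·I) = 4, so dim ker(A − (-2)·I) = n − 4 = 1
  rank(A − (-1)·I) = 2, so dim ker(A − (-1)·I) = n − 2 = 3

Summary:
  λ = -2: algebraic multiplicity = 2, geometric multiplicity = 1
  λ = -1: algebraic multiplicity = 3, geometric multiplicity = 3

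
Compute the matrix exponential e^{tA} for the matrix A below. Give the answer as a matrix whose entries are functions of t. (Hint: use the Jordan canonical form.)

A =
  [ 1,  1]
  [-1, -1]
e^{tA} =
  [t + 1, t]
  [-t, 1 - t]

Strategy: write A = P · J · P⁻¹ where J is a Jordan canonical form, so e^{tA} = P · e^{tJ} · P⁻¹, and e^{tJ} can be computed block-by-block.

A has Jordan form
J =
  [0, 1]
  [0, 0]
(up to reordering of blocks).

Per-block formulas:
  For a 2×2 Jordan block J_2(0): exp(t · J_2(0)) = e^(0t)·(I + t·N), where N is the 2×2 nilpotent shift.

After assembling e^{tJ} and conjugating by P, we get:

e^{tA} =
  [t + 1, t]
  [-t, 1 - t]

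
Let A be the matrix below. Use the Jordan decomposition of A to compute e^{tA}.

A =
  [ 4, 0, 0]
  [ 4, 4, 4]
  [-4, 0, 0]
e^{tA} =
  [exp(4*t), 0, 0]
  [exp(4*t) - 1, exp(4*t), exp(4*t) - 1]
  [1 - exp(4*t), 0, 1]

Strategy: write A = P · J · P⁻¹ where J is a Jordan canonical form, so e^{tA} = P · e^{tJ} · P⁻¹, and e^{tJ} can be computed block-by-block.

A has Jordan form
J =
  [0, 0, 0]
  [0, 4, 0]
  [0, 0, 4]
(up to reordering of blocks).

Per-block formulas:
  For a 1×1 block at λ = 4: exp(t · [4]) = [e^(4t)].
  For a 1×1 block at λ = 0: exp(t · [0]) = [e^(0t)].

After assembling e^{tJ} and conjugating by P, we get:

e^{tA} =
  [exp(4*t), 0, 0]
  [exp(4*t) - 1, exp(4*t), exp(4*t) - 1]
  [1 - exp(4*t), 0, 1]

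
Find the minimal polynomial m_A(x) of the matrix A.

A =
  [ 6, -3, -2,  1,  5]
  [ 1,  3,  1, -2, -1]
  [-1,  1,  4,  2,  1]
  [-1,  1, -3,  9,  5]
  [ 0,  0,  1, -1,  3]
x^3 - 15*x^2 + 75*x - 125

The characteristic polynomial is χ_A(x) = (x - 5)^5, so the eigenvalues are known. The minimal polynomial is
  m_A(x) = Π_λ (x − λ)^{k_λ}
where k_λ is the size of the *largest* Jordan block for λ (equivalently, the smallest k with (A − λI)^k v = 0 for every generalised eigenvector v of λ).

  λ = 5: largest Jordan block has size 3, contributing (x − 5)^3

So m_A(x) = (x - 5)^3 = x^3 - 15*x^2 + 75*x - 125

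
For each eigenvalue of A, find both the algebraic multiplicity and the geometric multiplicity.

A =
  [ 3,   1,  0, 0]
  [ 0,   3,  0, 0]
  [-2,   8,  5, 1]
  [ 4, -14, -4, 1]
λ = 3: alg = 4, geom = 2

Step 1 — factor the characteristic polynomial to read off the algebraic multiplicities:
  χ_A(x) = (x - 3)^4

Step 2 — compute geometric multiplicities via the rank-nullity identity g(λ) = n − rank(A − λI):
  rank(A − (3)·I) = 2, so dim ker(A − (3)·I) = n − 2 = 2

Summary:
  λ = 3: algebraic multiplicity = 4, geometric multiplicity = 2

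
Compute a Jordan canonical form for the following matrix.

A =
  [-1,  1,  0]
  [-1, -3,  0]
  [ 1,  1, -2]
J_2(-2) ⊕ J_1(-2)

The characteristic polynomial is
  det(x·I − A) = x^3 + 6*x^2 + 12*x + 8 = (x + 2)^3

Eigenvalues and multiplicities (the geometric multiplicity of λ is n − rank(A − λI), which equals the number of Jordan blocks for λ):
  λ = -2: algebraic multiplicity = 3, geometric multiplicity = 2

Determining the block sizes for each eigenvalue:
  λ = -2: 2 blocks summing to 3 forces exactly one block of size 2 and the rest size 1 → block sizes [2, 1]

Assembling the blocks gives a Jordan form
J =
  [-2,  1,  0]
  [ 0, -2,  0]
  [ 0,  0, -2]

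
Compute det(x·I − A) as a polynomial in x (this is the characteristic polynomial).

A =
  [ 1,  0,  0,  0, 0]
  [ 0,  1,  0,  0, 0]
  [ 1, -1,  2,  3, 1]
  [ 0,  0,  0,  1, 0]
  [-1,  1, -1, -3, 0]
x^5 - 5*x^4 + 10*x^3 - 10*x^2 + 5*x - 1

Expanding det(x·I − A) (e.g. by cofactor expansion or by noting that A is similar to its Jordan form J, which has the same characteristic polynomial as A) gives
  χ_A(x) = x^5 - 5*x^4 + 10*x^3 - 10*x^2 + 5*x - 1
which factors as (x - 1)^5. The eigenvalues (with algebraic multiplicities) are λ = 1 with multiplicity 5.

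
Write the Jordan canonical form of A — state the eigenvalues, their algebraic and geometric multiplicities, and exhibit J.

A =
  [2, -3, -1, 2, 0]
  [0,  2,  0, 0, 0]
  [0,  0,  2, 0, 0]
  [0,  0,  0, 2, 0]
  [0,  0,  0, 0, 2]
J_2(2) ⊕ J_1(2) ⊕ J_1(2) ⊕ J_1(2)

The characteristic polynomial is
  det(x·I − A) = x^5 - 10*x^4 + 40*x^3 - 80*x^2 + 80*x - 32 = (x - 2)^5

Eigenvalues and multiplicities (the geometric multiplicity of λ is n − rank(A − λI), which equals the number of Jordan blocks for λ):
  λ = 2: algebraic multiplicity = 5, geometric multiplicity = 4

Determining the block sizes for each eigenvalue:
  λ = 2: 4 blocks summing to 5 forces exactly one block of size 2 and the rest size 1 → block sizes [2, 1, 1, 1]

Assembling the blocks gives a Jordan form
J =
  [2, 1, 0, 0, 0]
  [0, 2, 0, 0, 0]
  [0, 0, 2, 0, 0]
  [0, 0, 0, 2, 0]
  [0, 0, 0, 0, 2]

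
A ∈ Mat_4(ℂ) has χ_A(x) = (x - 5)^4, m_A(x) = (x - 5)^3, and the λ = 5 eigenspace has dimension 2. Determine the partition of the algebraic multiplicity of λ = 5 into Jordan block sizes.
Block sizes for λ = 5: [3, 1]

Step 1 — from the characteristic polynomial, algebraic multiplicity of λ = 5 is 4. From dim ker(A − (5)·I) = 2, there are exactly 2 Jordan blocks for λ = 5.
Step 2 — from the minimal polynomial, the factor (x − 5)^3 tells us the largest block for λ = 5 has size 3.
Step 3 — with total size 4, 2 blocks, and largest block 3, the block sizes (in nonincreasing order) are [3, 1].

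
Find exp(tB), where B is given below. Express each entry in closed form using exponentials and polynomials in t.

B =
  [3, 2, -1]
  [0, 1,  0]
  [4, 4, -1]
e^{tB} =
  [2*t*exp(t) + exp(t), 2*t*exp(t), -t*exp(t)]
  [0, exp(t), 0]
  [4*t*exp(t), 4*t*exp(t), -2*t*exp(t) + exp(t)]

Strategy: write B = P · J · P⁻¹ where J is a Jordan canonical form, so e^{tB} = P · e^{tJ} · P⁻¹, and e^{tJ} can be computed block-by-block.

B has Jordan form
J =
  [1, 1, 0]
  [0, 1, 0]
  [0, 0, 1]
(up to reordering of blocks).

Per-block formulas:
  For a 1×1 block at λ = 1: exp(t · [1]) = [e^(1t)].
  For a 2×2 Jordan block J_2(1): exp(t · J_2(1)) = e^(1t)·(I + t·N), where N is the 2×2 nilpotent shift.

After assembling e^{tJ} and conjugating by P, we get:

e^{tB} =
  [2*t*exp(t) + exp(t), 2*t*exp(t), -t*exp(t)]
  [0, exp(t), 0]
  [4*t*exp(t), 4*t*exp(t), -2*t*exp(t) + exp(t)]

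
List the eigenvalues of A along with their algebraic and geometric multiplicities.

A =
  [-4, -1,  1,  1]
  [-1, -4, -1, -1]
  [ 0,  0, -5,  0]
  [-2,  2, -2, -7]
λ = -5: alg = 4, geom = 3

Step 1 — factor the characteristic polynomial to read off the algebraic multiplicities:
  χ_A(x) = (x + 5)^4

Step 2 — compute geometric multiplicities via the rank-nullity identity g(λ) = n − rank(A − λI):
  rank(A − (-5)·I) = 1, so dim ker(A − (-5)·I) = n − 1 = 3

Summary:
  λ = -5: algebraic multiplicity = 4, geometric multiplicity = 3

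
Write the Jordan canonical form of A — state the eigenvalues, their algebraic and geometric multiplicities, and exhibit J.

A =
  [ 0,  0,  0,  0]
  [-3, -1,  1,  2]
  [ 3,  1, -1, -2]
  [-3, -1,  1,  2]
J_2(0) ⊕ J_1(0) ⊕ J_1(0)

The characteristic polynomial is
  det(x·I − A) = x^4

Eigenvalues and multiplicities (the geometric multiplicity of λ is n − rank(A − λI), which equals the number of Jordan blocks for λ):
  λ = 0: algebraic multiplicity = 4, geometric multiplicity = 3

Determining the block sizes for each eigenvalue:
  λ = 0: 3 blocks summing to 4 forces exactly one block of size 2 and the rest size 1 → block sizes [2, 1, 1]

Assembling the blocks gives a Jordan form
J =
  [0, 1, 0, 0]
  [0, 0, 0, 0]
  [0, 0, 0, 0]
  [0, 0, 0, 0]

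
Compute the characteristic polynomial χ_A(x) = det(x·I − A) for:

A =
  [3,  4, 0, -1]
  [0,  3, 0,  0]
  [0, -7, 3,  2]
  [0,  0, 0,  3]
x^4 - 12*x^3 + 54*x^2 - 108*x + 81

Expanding det(x·I − A) (e.g. by cofactor expansion or by noting that A is similar to its Jordan form J, which has the same characteristic polynomial as A) gives
  χ_A(x) = x^4 - 12*x^3 + 54*x^2 - 108*x + 81
which factors as (x - 3)^4. The eigenvalues (with algebraic multiplicities) are λ = 3 with multiplicity 4.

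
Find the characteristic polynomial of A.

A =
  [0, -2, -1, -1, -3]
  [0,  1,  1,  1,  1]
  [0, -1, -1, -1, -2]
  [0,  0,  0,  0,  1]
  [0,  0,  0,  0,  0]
x^5

Expanding det(x·I − A) (e.g. by cofactor expansion or by noting that A is similar to its Jordan form J, which has the same characteristic polynomial as A) gives
  χ_A(x) = x^5
which factors as x^5. The eigenvalues (with algebraic multiplicities) are λ = 0 with multiplicity 5.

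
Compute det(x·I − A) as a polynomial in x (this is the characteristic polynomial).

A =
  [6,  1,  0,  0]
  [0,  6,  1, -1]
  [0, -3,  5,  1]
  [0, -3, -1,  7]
x^4 - 24*x^3 + 216*x^2 - 864*x + 1296

Expanding det(x·I − A) (e.g. by cofactor expansion or by noting that A is similar to its Jordan form J, which has the same characteristic polynomial as A) gives
  χ_A(x) = x^4 - 24*x^3 + 216*x^2 - 864*x + 1296
which factors as (x - 6)^4. The eigenvalues (with algebraic multiplicities) are λ = 6 with multiplicity 4.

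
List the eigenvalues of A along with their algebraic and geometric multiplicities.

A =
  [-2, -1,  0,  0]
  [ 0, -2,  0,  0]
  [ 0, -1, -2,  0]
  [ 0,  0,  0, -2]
λ = -2: alg = 4, geom = 3

Step 1 — factor the characteristic polynomial to read off the algebraic multiplicities:
  χ_A(x) = (x + 2)^4

Step 2 — compute geometric multiplicities via the rank-nullity identity g(λ) = n − rank(A − λI):
  rank(A − (-2)·I) = 1, so dim ker(A − (-2)·I) = n − 1 = 3

Summary:
  λ = -2: algebraic multiplicity = 4, geometric multiplicity = 3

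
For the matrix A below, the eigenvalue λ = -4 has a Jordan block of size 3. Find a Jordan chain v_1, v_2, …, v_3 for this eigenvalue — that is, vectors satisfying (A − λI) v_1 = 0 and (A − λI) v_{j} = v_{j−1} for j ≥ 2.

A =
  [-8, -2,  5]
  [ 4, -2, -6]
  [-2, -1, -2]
A Jordan chain for λ = -4 of length 3:
v_1 = (-2, 4, 0)ᵀ
v_2 = (-4, 4, -2)ᵀ
v_3 = (1, 0, 0)ᵀ

Let N = A − (-4)·I. We want v_3 with N^3 v_3 = 0 but N^2 v_3 ≠ 0; then v_{j-1} := N · v_j for j = 3, …, 2.

Pick v_3 = (1, 0, 0)ᵀ.
Then v_2 = N · v_3 = (-4, 4, -2)ᵀ.
Then v_1 = N · v_2 = (-2, 4, 0)ᵀ.

Sanity check: (A − (-4)·I) v_1 = (0, 0, 0)ᵀ = 0. ✓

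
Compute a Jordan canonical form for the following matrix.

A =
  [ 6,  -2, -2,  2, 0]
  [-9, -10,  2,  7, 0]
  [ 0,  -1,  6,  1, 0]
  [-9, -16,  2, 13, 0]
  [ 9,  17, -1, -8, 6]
J_1(-3) ⊕ J_3(6) ⊕ J_1(6)

The characteristic polynomial is
  det(x·I − A) = x^5 - 21*x^4 + 144*x^3 - 216*x^2 - 1296*x + 3888 = (x - 6)^4*(x + 3)

Eigenvalues and multiplicities (the geometric multiplicity of λ is n − rank(A − λI), which equals the number of Jordan blocks for λ):
  λ = -3: algebraic multiplicity = 1, geometric multiplicity = 1
  λ = 6: algebraic multiplicity = 4, geometric multiplicity = 2

Determining the block sizes for each eigenvalue:
  λ = -3: one block (gm = 1), so the single block has size am = 1 → block sizes [1]
  λ = 6: with am = 4 and gm = 2, the partition is not yet determined (e.g. several partitions of 4 into 2 parts exist). Let N = A − (6)·I. Computing rank(N^1) = 3, rank(N^2) = 2, rank(N^3) = 1; the number of blocks of size ≥ j is rank(N^{j−1}) − rank(N^j), giving [2, 1, 1]. So we have 1 block(s) of size 3, 1 block(s) of size 1 → block sizes [3, 1]

Assembling the blocks gives a Jordan form
J =
  [-3, 0, 0, 0, 0]
  [ 0, 6, 1, 0, 0]
  [ 0, 0, 6, 1, 0]
  [ 0, 0, 0, 6, 0]
  [ 0, 0, 0, 0, 6]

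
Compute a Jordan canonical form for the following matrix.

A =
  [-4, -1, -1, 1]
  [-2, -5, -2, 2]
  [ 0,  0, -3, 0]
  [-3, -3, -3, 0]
J_2(-3) ⊕ J_1(-3) ⊕ J_1(-3)

The characteristic polynomial is
  det(x·I − A) = x^4 + 12*x^3 + 54*x^2 + 108*x + 81 = (x + 3)^4

Eigenvalues and multiplicities (the geometric multiplicity of λ is n − rank(A − λI), which equals the number of Jordan blocks for λ):
  λ = -3: algebraic multiplicity = 4, geometric multiplicity = 3

Determining the block sizes for each eigenvalue:
  λ = -3: 3 blocks summing to 4 forces exactly one block of size 2 and the rest size 1 → block sizes [2, 1, 1]

Assembling the blocks gives a Jordan form
J =
  [-3,  1,  0,  0]
  [ 0, -3,  0,  0]
  [ 0,  0, -3,  0]
  [ 0,  0,  0, -3]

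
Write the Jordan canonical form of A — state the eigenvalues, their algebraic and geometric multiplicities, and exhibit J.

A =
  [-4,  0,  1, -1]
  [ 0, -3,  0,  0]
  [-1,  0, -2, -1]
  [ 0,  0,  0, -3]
J_2(-3) ⊕ J_1(-3) ⊕ J_1(-3)

The characteristic polynomial is
  det(x·I − A) = x^4 + 12*x^3 + 54*x^2 + 108*x + 81 = (x + 3)^4

Eigenvalues and multiplicities (the geometric multiplicity of λ is n − rank(A − λI), which equals the number of Jordan blocks for λ):
  λ = -3: algebraic multiplicity = 4, geometric multiplicity = 3

Determining the block sizes for each eigenvalue:
  λ = -3: 3 blocks summing to 4 forces exactly one block of size 2 and the rest size 1 → block sizes [2, 1, 1]

Assembling the blocks gives a Jordan form
J =
  [-3,  1,  0,  0]
  [ 0, -3,  0,  0]
  [ 0,  0, -3,  0]
  [ 0,  0,  0, -3]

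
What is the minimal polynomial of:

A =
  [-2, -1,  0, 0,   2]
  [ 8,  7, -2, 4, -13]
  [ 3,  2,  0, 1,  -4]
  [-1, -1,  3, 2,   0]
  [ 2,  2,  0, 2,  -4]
x^5 - 3*x^4 + 3*x^3 - x^2

The characteristic polynomial is χ_A(x) = x^2*(x - 1)^3, so the eigenvalues are known. The minimal polynomial is
  m_A(x) = Π_λ (x − λ)^{k_λ}
where k_λ is the size of the *largest* Jordan block for λ (equivalently, the smallest k with (A − λI)^k v = 0 for every generalised eigenvector v of λ).

  λ = 0: largest Jordan block has size 2, contributing (x − 0)^2
  λ = 1: largest Jordan block has size 3, contributing (x − 1)^3

So m_A(x) = x^2*(x - 1)^3 = x^5 - 3*x^4 + 3*x^3 - x^2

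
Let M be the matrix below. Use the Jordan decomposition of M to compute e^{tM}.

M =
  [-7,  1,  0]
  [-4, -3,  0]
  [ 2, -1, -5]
e^{tM} =
  [-2*t*exp(-5*t) + exp(-5*t), t*exp(-5*t), 0]
  [-4*t*exp(-5*t), 2*t*exp(-5*t) + exp(-5*t), 0]
  [2*t*exp(-5*t), -t*exp(-5*t), exp(-5*t)]

Strategy: write M = P · J · P⁻¹ where J is a Jordan canonical form, so e^{tM} = P · e^{tJ} · P⁻¹, and e^{tJ} can be computed block-by-block.

M has Jordan form
J =
  [-5,  1,  0]
  [ 0, -5,  0]
  [ 0,  0, -5]
(up to reordering of blocks).

Per-block formulas:
  For a 2×2 Jordan block J_2(-5): exp(t · J_2(-5)) = e^(-5t)·(I + t·N), where N is the 2×2 nilpotent shift.
  For a 1×1 block at λ = -5: exp(t · [-5]) = [e^(-5t)].

After assembling e^{tJ} and conjugating by P, we get:

e^{tM} =
  [-2*t*exp(-5*t) + exp(-5*t), t*exp(-5*t), 0]
  [-4*t*exp(-5*t), 2*t*exp(-5*t) + exp(-5*t), 0]
  [2*t*exp(-5*t), -t*exp(-5*t), exp(-5*t)]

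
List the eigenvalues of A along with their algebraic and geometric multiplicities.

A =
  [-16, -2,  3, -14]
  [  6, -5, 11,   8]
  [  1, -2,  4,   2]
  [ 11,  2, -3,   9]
λ = -5: alg = 1, geom = 1; λ = -1: alg = 3, geom = 1

Step 1 — factor the characteristic polynomial to read off the algebraic multiplicities:
  χ_A(x) = (x + 1)^3*(x + 5)

Step 2 — compute geometric multiplicities via the rank-nullity identity g(λ) = n − rank(A − λI):
  rank(A − (-5)·I) = 3, so dim ker(A − (-5)·I) = n − 3 = 1
  rank(A − (-1)·I) = 3, so dim ker(A − (-1)·I) = n − 3 = 1

Summary:
  λ = -5: algebraic multiplicity = 1, geometric multiplicity = 1
  λ = -1: algebraic multiplicity = 3, geometric multiplicity = 1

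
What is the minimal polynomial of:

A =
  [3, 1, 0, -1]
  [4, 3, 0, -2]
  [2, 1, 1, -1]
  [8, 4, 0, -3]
x^2 - 2*x + 1

The characteristic polynomial is χ_A(x) = (x - 1)^4, so the eigenvalues are known. The minimal polynomial is
  m_A(x) = Π_λ (x − λ)^{k_λ}
where k_λ is the size of the *largest* Jordan block for λ (equivalently, the smallest k with (A − λI)^k v = 0 for every generalised eigenvector v of λ).

  λ = 1: largest Jordan block has size 2, contributing (x − 1)^2

So m_A(x) = (x - 1)^2 = x^2 - 2*x + 1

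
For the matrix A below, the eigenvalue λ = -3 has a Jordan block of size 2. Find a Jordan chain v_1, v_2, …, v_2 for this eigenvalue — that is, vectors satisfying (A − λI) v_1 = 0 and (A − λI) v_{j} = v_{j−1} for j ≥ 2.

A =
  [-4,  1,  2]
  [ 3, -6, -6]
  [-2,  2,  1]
A Jordan chain for λ = -3 of length 2:
v_1 = (-1, 3, -2)ᵀ
v_2 = (1, 0, 0)ᵀ

Let N = A − (-3)·I. We want v_2 with N^2 v_2 = 0 but N^1 v_2 ≠ 0; then v_{j-1} := N · v_j for j = 2, …, 2.

Pick v_2 = (1, 0, 0)ᵀ.
Then v_1 = N · v_2 = (-1, 3, -2)ᵀ.

Sanity check: (A − (-3)·I) v_1 = (0, 0, 0)ᵀ = 0. ✓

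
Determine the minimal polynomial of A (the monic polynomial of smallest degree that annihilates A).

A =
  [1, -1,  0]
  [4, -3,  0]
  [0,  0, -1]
x^2 + 2*x + 1

The characteristic polynomial is χ_A(x) = (x + 1)^3, so the eigenvalues are known. The minimal polynomial is
  m_A(x) = Π_λ (x − λ)^{k_λ}
where k_λ is the size of the *largest* Jordan block for λ (equivalently, the smallest k with (A − λI)^k v = 0 for every generalised eigenvector v of λ).

  λ = -1: largest Jordan block has size 2, contributing (x + 1)^2

So m_A(x) = (x + 1)^2 = x^2 + 2*x + 1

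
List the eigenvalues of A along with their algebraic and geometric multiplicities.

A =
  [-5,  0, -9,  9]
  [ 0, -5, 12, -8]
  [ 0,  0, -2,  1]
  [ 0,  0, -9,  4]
λ = -5: alg = 2, geom = 2; λ = 1: alg = 2, geom = 1

Step 1 — factor the characteristic polynomial to read off the algebraic multiplicities:
  χ_A(x) = (x - 1)^2*(x + 5)^2

Step 2 — compute geometric multiplicities via the rank-nullity identity g(λ) = n − rank(A − λI):
  rank(A − (-5)·I) = 2, so dim ker(A − (-5)·I) = n − 2 = 2
  rank(A − (1)·I) = 3, so dim ker(A − (1)·I) = n − 3 = 1

Summary:
  λ = -5: algebraic multiplicity = 2, geometric multiplicity = 2
  λ = 1: algebraic multiplicity = 2, geometric multiplicity = 1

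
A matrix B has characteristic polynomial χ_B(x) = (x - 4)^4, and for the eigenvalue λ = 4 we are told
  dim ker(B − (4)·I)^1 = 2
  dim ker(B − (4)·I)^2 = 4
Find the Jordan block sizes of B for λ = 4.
Block sizes for λ = 4: [2, 2]

From the dimensions of kernels of powers, the number of Jordan blocks of size at least j is d_j − d_{j−1} where d_j = dim ker(N^j) (with d_0 = 0). Computing the differences gives [2, 2].
The number of blocks of size exactly k is (#blocks of size ≥ k) − (#blocks of size ≥ k + 1), so the partition is: 2 block(s) of size 2.
In nonincreasing order the block sizes are [2, 2].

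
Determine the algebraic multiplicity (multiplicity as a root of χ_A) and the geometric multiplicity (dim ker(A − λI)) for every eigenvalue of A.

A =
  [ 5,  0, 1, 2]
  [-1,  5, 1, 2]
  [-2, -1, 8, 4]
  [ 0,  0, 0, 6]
λ = 6: alg = 4, geom = 2

Step 1 — factor the characteristic polynomial to read off the algebraic multiplicities:
  χ_A(x) = (x - 6)^4

Step 2 — compute geometric multiplicities via the rank-nullity identity g(λ) = n − rank(A − λI):
  rank(A − (6)·I) = 2, so dim ker(A − (6)·I) = n − 2 = 2

Summary:
  λ = 6: algebraic multiplicity = 4, geometric multiplicity = 2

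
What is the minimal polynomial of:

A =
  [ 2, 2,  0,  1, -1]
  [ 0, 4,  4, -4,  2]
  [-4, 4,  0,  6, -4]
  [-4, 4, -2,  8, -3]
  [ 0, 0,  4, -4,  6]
x^3 - 12*x^2 + 48*x - 64

The characteristic polynomial is χ_A(x) = (x - 4)^5, so the eigenvalues are known. The minimal polynomial is
  m_A(x) = Π_λ (x − λ)^{k_λ}
where k_λ is the size of the *largest* Jordan block for λ (equivalently, the smallest k with (A − λI)^k v = 0 for every generalised eigenvector v of λ).

  λ = 4: largest Jordan block has size 3, contributing (x − 4)^3

So m_A(x) = (x - 4)^3 = x^3 - 12*x^2 + 48*x - 64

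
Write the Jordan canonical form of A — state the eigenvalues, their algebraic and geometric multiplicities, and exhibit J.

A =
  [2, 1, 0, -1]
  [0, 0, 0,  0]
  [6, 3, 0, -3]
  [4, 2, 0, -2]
J_2(0) ⊕ J_1(0) ⊕ J_1(0)

The characteristic polynomial is
  det(x·I − A) = x^4

Eigenvalues and multiplicities (the geometric multiplicity of λ is n − rank(A − λI), which equals the number of Jordan blocks for λ):
  λ = 0: algebraic multiplicity = 4, geometric multiplicity = 3

Determining the block sizes for each eigenvalue:
  λ = 0: 3 blocks summing to 4 forces exactly one block of size 2 and the rest size 1 → block sizes [2, 1, 1]

Assembling the blocks gives a Jordan form
J =
  [0, 1, 0, 0]
  [0, 0, 0, 0]
  [0, 0, 0, 0]
  [0, 0, 0, 0]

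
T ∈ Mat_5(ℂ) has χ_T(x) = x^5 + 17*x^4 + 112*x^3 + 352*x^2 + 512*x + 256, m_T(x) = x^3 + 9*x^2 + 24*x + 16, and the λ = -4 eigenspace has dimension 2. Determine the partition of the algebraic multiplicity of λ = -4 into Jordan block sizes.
Block sizes for λ = -4: [2, 2]

Step 1 — from the characteristic polynomial, algebraic multiplicity of λ = -4 is 4. From dim ker(T − (-4)·I) = 2, there are exactly 2 Jordan blocks for λ = -4.
Step 2 — from the minimal polynomial, the factor (x + 4)^2 tells us the largest block for λ = -4 has size 2.
Step 3 — with total size 4, 2 blocks, and largest block 2, the block sizes (in nonincreasing order) are [2, 2].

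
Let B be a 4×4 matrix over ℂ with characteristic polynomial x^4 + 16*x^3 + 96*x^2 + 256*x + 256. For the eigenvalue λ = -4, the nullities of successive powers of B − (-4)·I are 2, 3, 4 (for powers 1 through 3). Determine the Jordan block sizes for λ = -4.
Block sizes for λ = -4: [3, 1]

From the dimensions of kernels of powers, the number of Jordan blocks of size at least j is d_j − d_{j−1} where d_j = dim ker(N^j) (with d_0 = 0). Computing the differences gives [2, 1, 1].
The number of blocks of size exactly k is (#blocks of size ≥ k) − (#blocks of size ≥ k + 1), so the partition is: 1 block(s) of size 1, 1 block(s) of size 3.
In nonincreasing order the block sizes are [3, 1].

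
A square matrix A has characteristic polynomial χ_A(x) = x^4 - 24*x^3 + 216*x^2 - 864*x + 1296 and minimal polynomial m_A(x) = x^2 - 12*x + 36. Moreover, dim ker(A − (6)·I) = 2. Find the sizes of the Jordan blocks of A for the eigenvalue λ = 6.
Block sizes for λ = 6: [2, 2]

Step 1 — from the characteristic polynomial, algebraic multiplicity of λ = 6 is 4. From dim ker(A − (6)·I) = 2, there are exactly 2 Jordan blocks for λ = 6.
Step 2 — from the minimal polynomial, the factor (x − 6)^2 tells us the largest block for λ = 6 has size 2.
Step 3 — with total size 4, 2 blocks, and largest block 2, the block sizes (in nonincreasing order) are [2, 2].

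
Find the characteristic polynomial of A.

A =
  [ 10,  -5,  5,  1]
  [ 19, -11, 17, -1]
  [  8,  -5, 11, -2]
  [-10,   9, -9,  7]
x^4 - 17*x^3 + 90*x^2 - 108*x - 216

Expanding det(x·I − A) (e.g. by cofactor expansion or by noting that A is similar to its Jordan form J, which has the same characteristic polynomial as A) gives
  χ_A(x) = x^4 - 17*x^3 + 90*x^2 - 108*x - 216
which factors as (x - 6)^3*(x + 1). The eigenvalues (with algebraic multiplicities) are λ = -1 with multiplicity 1, λ = 6 with multiplicity 3.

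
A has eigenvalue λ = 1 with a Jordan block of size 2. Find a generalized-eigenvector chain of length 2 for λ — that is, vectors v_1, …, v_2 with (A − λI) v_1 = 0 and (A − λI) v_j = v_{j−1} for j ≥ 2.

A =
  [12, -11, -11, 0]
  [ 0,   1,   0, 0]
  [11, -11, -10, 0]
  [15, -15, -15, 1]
A Jordan chain for λ = 1 of length 2:
v_1 = (11, 0, 11, 15)ᵀ
v_2 = (1, 0, 0, 0)ᵀ

Let N = A − (1)·I. We want v_2 with N^2 v_2 = 0 but N^1 v_2 ≠ 0; then v_{j-1} := N · v_j for j = 2, …, 2.

Pick v_2 = (1, 0, 0, 0)ᵀ.
Then v_1 = N · v_2 = (11, 0, 11, 15)ᵀ.

Sanity check: (A − (1)·I) v_1 = (0, 0, 0, 0)ᵀ = 0. ✓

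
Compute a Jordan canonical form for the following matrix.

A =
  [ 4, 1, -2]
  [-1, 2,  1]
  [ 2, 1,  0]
J_3(2)

The characteristic polynomial is
  det(x·I − A) = x^3 - 6*x^2 + 12*x - 8 = (x - 2)^3

Eigenvalues and multiplicities (the geometric multiplicity of λ is n − rank(A − λI), which equals the number of Jordan blocks for λ):
  λ = 2: algebraic multiplicity = 3, geometric multiplicity = 1

Determining the block sizes for each eigenvalue:
  λ = 2: one block (gm = 1), so the single block has size am = 3 → block sizes [3]

Assembling the blocks gives a Jordan form
J =
  [2, 1, 0]
  [0, 2, 1]
  [0, 0, 2]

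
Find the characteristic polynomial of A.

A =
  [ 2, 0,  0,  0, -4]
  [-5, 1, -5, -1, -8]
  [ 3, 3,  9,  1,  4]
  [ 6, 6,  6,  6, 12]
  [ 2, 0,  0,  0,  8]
x^5 - 26*x^4 + 268*x^3 - 1368*x^2 + 3456*x - 3456

Expanding det(x·I − A) (e.g. by cofactor expansion or by noting that A is similar to its Jordan form J, which has the same characteristic polynomial as A) gives
  χ_A(x) = x^5 - 26*x^4 + 268*x^3 - 1368*x^2 + 3456*x - 3456
which factors as (x - 6)^3*(x - 4)^2. The eigenvalues (with algebraic multiplicities) are λ = 4 with multiplicity 2, λ = 6 with multiplicity 3.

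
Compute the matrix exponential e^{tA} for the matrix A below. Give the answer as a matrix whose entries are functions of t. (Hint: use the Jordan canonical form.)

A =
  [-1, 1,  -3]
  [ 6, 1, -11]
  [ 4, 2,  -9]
e^{tA} =
  [-t^2*exp(-3*t) + 2*t*exp(-3*t) + exp(-3*t), t*exp(-3*t), t^2*exp(-3*t)/2 - 3*t*exp(-3*t)]
  [-4*t^2*exp(-3*t) + 6*t*exp(-3*t), 4*t*exp(-3*t) + exp(-3*t), 2*t^2*exp(-3*t) - 11*t*exp(-3*t)]
  [-2*t^2*exp(-3*t) + 4*t*exp(-3*t), 2*t*exp(-3*t), t^2*exp(-3*t) - 6*t*exp(-3*t) + exp(-3*t)]

Strategy: write A = P · J · P⁻¹ where J is a Jordan canonical form, so e^{tA} = P · e^{tJ} · P⁻¹, and e^{tJ} can be computed block-by-block.

A has Jordan form
J =
  [-3,  1,  0]
  [ 0, -3,  1]
  [ 0,  0, -3]
(up to reordering of blocks).

Per-block formulas:
  For a 3×3 Jordan block J_3(-3): exp(t · J_3(-3)) = e^(-3t)·(I + t·N + (t^2/2)·N^2), where N is the 3×3 nilpotent shift.

After assembling e^{tJ} and conjugating by P, we get:

e^{tA} =
  [-t^2*exp(-3*t) + 2*t*exp(-3*t) + exp(-3*t), t*exp(-3*t), t^2*exp(-3*t)/2 - 3*t*exp(-3*t)]
  [-4*t^2*exp(-3*t) + 6*t*exp(-3*t), 4*t*exp(-3*t) + exp(-3*t), 2*t^2*exp(-3*t) - 11*t*exp(-3*t)]
  [-2*t^2*exp(-3*t) + 4*t*exp(-3*t), 2*t*exp(-3*t), t^2*exp(-3*t) - 6*t*exp(-3*t) + exp(-3*t)]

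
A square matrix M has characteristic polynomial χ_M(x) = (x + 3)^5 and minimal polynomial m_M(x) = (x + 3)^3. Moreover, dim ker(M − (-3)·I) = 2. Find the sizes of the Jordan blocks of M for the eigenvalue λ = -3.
Block sizes for λ = -3: [3, 2]

Step 1 — from the characteristic polynomial, algebraic multiplicity of λ = -3 is 5. From dim ker(M − (-3)·I) = 2, there are exactly 2 Jordan blocks for λ = -3.
Step 2 — from the minimal polynomial, the factor (x + 3)^3 tells us the largest block for λ = -3 has size 3.
Step 3 — with total size 5, 2 blocks, and largest block 3, the block sizes (in nonincreasing order) are [3, 2].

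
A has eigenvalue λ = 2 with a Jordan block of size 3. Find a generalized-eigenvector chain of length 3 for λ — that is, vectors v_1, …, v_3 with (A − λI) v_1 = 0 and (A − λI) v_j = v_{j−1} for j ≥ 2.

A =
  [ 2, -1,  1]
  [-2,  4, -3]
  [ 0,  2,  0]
A Jordan chain for λ = 2 of length 3:
v_1 = (2, -4, -4)ᵀ
v_2 = (0, -2, 0)ᵀ
v_3 = (1, 0, 0)ᵀ

Let N = A − (2)·I. We want v_3 with N^3 v_3 = 0 but N^2 v_3 ≠ 0; then v_{j-1} := N · v_j for j = 3, …, 2.

Pick v_3 = (1, 0, 0)ᵀ.
Then v_2 = N · v_3 = (0, -2, 0)ᵀ.
Then v_1 = N · v_2 = (2, -4, -4)ᵀ.

Sanity check: (A − (2)·I) v_1 = (0, 0, 0)ᵀ = 0. ✓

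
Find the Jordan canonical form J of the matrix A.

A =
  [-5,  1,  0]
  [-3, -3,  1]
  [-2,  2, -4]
J_3(-4)

The characteristic polynomial is
  det(x·I − A) = x^3 + 12*x^2 + 48*x + 64 = (x + 4)^3

Eigenvalues and multiplicities (the geometric multiplicity of λ is n − rank(A − λI), which equals the number of Jordan blocks for λ):
  λ = -4: algebraic multiplicity = 3, geometric multiplicity = 1

Determining the block sizes for each eigenvalue:
  λ = -4: one block (gm = 1), so the single block has size am = 3 → block sizes [3]

Assembling the blocks gives a Jordan form
J =
  [-4,  1,  0]
  [ 0, -4,  1]
  [ 0,  0, -4]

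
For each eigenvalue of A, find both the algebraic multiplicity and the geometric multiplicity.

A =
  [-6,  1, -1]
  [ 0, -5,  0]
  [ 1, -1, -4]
λ = -5: alg = 3, geom = 2

Step 1 — factor the characteristic polynomial to read off the algebraic multiplicities:
  χ_A(x) = (x + 5)^3

Step 2 — compute geometric multiplicities via the rank-nullity identity g(λ) = n − rank(A − λI):
  rank(A − (-5)·I) = 1, so dim ker(A − (-5)·I) = n − 1 = 2

Summary:
  λ = -5: algebraic multiplicity = 3, geometric multiplicity = 2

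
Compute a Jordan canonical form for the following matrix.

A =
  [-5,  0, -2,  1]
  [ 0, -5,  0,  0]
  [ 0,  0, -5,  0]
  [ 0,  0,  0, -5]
J_2(-5) ⊕ J_1(-5) ⊕ J_1(-5)

The characteristic polynomial is
  det(x·I − A) = x^4 + 20*x^3 + 150*x^2 + 500*x + 625 = (x + 5)^4

Eigenvalues and multiplicities (the geometric multiplicity of λ is n − rank(A − λI), which equals the number of Jordan blocks for λ):
  λ = -5: algebraic multiplicity = 4, geometric multiplicity = 3

Determining the block sizes for each eigenvalue:
  λ = -5: 3 blocks summing to 4 forces exactly one block of size 2 and the rest size 1 → block sizes [2, 1, 1]

Assembling the blocks gives a Jordan form
J =
  [-5,  1,  0,  0]
  [ 0, -5,  0,  0]
  [ 0,  0, -5,  0]
  [ 0,  0,  0, -5]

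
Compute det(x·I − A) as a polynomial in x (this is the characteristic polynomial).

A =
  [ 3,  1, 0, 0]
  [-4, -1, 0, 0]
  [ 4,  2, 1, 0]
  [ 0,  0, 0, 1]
x^4 - 4*x^3 + 6*x^2 - 4*x + 1

Expanding det(x·I − A) (e.g. by cofactor expansion or by noting that A is similar to its Jordan form J, which has the same characteristic polynomial as A) gives
  χ_A(x) = x^4 - 4*x^3 + 6*x^2 - 4*x + 1
which factors as (x - 1)^4. The eigenvalues (with algebraic multiplicities) are λ = 1 with multiplicity 4.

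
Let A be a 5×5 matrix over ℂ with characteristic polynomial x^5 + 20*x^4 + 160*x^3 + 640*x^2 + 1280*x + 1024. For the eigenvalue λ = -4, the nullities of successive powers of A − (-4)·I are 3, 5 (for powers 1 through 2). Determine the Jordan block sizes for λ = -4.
Block sizes for λ = -4: [2, 2, 1]

From the dimensions of kernels of powers, the number of Jordan blocks of size at least j is d_j − d_{j−1} where d_j = dim ker(N^j) (with d_0 = 0). Computing the differences gives [3, 2].
The number of blocks of size exactly k is (#blocks of size ≥ k) − (#blocks of size ≥ k + 1), so the partition is: 1 block(s) of size 1, 2 block(s) of size 2.
In nonincreasing order the block sizes are [2, 2, 1].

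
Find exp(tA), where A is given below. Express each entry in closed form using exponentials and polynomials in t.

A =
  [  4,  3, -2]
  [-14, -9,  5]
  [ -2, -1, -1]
e^{tA} =
  [-t^2*exp(-2*t) + 6*t*exp(-2*t) + exp(-2*t), -t^2*exp(-2*t)/2 + 3*t*exp(-2*t), t^2*exp(-2*t)/2 - 2*t*exp(-2*t)]
  [2*t^2*exp(-2*t) - 14*t*exp(-2*t), t^2*exp(-2*t) - 7*t*exp(-2*t) + exp(-2*t), -t^2*exp(-2*t) + 5*t*exp(-2*t)]
  [-2*t*exp(-2*t), -t*exp(-2*t), t*exp(-2*t) + exp(-2*t)]

Strategy: write A = P · J · P⁻¹ where J is a Jordan canonical form, so e^{tA} = P · e^{tJ} · P⁻¹, and e^{tJ} can be computed block-by-block.

A has Jordan form
J =
  [-2,  1,  0]
  [ 0, -2,  1]
  [ 0,  0, -2]
(up to reordering of blocks).

Per-block formulas:
  For a 3×3 Jordan block J_3(-2): exp(t · J_3(-2)) = e^(-2t)·(I + t·N + (t^2/2)·N^2), where N is the 3×3 nilpotent shift.

After assembling e^{tJ} and conjugating by P, we get:

e^{tA} =
  [-t^2*exp(-2*t) + 6*t*exp(-2*t) + exp(-2*t), -t^2*exp(-2*t)/2 + 3*t*exp(-2*t), t^2*exp(-2*t)/2 - 2*t*exp(-2*t)]
  [2*t^2*exp(-2*t) - 14*t*exp(-2*t), t^2*exp(-2*t) - 7*t*exp(-2*t) + exp(-2*t), -t^2*exp(-2*t) + 5*t*exp(-2*t)]
  [-2*t*exp(-2*t), -t*exp(-2*t), t*exp(-2*t) + exp(-2*t)]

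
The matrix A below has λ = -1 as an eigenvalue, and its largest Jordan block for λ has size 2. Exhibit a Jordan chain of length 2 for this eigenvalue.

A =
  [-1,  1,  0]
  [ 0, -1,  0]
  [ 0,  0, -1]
A Jordan chain for λ = -1 of length 2:
v_1 = (1, 0, 0)ᵀ
v_2 = (0, 1, 0)ᵀ

Let N = A − (-1)·I. We want v_2 with N^2 v_2 = 0 but N^1 v_2 ≠ 0; then v_{j-1} := N · v_j for j = 2, …, 2.

Pick v_2 = (0, 1, 0)ᵀ.
Then v_1 = N · v_2 = (1, 0, 0)ᵀ.

Sanity check: (A − (-1)·I) v_1 = (0, 0, 0)ᵀ = 0. ✓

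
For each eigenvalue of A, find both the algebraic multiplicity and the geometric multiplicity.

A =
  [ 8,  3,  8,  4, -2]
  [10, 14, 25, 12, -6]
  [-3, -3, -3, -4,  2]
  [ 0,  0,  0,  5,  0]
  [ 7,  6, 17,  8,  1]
λ = 5: alg = 5, geom = 3

Step 1 — factor the characteristic polynomial to read off the algebraic multiplicities:
  χ_A(x) = (x - 5)^5

Step 2 — compute geometric multiplicities via the rank-nullity identity g(λ) = n − rank(A − λI):
  rank(A − (5)·I) = 2, so dim ker(A − (5)·I) = n − 2 = 3

Summary:
  λ = 5: algebraic multiplicity = 5, geometric multiplicity = 3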